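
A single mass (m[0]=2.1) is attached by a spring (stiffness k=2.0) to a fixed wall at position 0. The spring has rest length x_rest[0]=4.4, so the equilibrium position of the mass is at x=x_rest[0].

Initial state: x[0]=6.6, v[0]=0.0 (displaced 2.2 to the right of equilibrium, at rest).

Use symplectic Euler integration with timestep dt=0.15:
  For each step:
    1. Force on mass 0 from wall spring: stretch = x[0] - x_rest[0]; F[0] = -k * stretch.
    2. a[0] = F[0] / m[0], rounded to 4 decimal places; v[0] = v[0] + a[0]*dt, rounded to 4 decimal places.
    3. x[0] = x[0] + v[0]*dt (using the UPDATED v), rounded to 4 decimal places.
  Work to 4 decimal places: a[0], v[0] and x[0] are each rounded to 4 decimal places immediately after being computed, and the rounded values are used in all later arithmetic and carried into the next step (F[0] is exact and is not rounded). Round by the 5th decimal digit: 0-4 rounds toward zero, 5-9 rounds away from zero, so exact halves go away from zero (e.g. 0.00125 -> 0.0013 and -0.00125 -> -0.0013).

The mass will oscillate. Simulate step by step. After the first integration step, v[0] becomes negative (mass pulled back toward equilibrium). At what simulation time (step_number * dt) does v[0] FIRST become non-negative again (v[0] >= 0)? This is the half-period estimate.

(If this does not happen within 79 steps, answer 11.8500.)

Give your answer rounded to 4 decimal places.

Answer: 3.3000

Derivation:
Step 0: x=[6.6000] v=[0.0000]
Step 1: x=[6.5529] v=[-0.3143]
Step 2: x=[6.4596] v=[-0.6219]
Step 3: x=[6.3222] v=[-0.9161]
Step 4: x=[6.1436] v=[-1.1907]
Step 5: x=[5.9276] v=[-1.4398]
Step 6: x=[5.6789] v=[-1.6580]
Step 7: x=[5.4028] v=[-1.8407]
Step 8: x=[5.1052] v=[-1.9840]
Step 9: x=[4.7925] v=[-2.0847]
Step 10: x=[4.4714] v=[-2.1408]
Step 11: x=[4.1488] v=[-2.1510]
Step 12: x=[3.8315] v=[-2.1151]
Step 13: x=[3.5264] v=[-2.0339]
Step 14: x=[3.2400] v=[-1.9091]
Step 15: x=[2.9785] v=[-1.7434]
Step 16: x=[2.7475] v=[-1.5403]
Step 17: x=[2.5519] v=[-1.3042]
Step 18: x=[2.3959] v=[-1.0402]
Step 19: x=[2.2828] v=[-0.7539]
Step 20: x=[2.2151] v=[-0.4514]
Step 21: x=[2.1942] v=[-0.1393]
Step 22: x=[2.2206] v=[0.1758]
First v>=0 after going negative at step 22, time=3.3000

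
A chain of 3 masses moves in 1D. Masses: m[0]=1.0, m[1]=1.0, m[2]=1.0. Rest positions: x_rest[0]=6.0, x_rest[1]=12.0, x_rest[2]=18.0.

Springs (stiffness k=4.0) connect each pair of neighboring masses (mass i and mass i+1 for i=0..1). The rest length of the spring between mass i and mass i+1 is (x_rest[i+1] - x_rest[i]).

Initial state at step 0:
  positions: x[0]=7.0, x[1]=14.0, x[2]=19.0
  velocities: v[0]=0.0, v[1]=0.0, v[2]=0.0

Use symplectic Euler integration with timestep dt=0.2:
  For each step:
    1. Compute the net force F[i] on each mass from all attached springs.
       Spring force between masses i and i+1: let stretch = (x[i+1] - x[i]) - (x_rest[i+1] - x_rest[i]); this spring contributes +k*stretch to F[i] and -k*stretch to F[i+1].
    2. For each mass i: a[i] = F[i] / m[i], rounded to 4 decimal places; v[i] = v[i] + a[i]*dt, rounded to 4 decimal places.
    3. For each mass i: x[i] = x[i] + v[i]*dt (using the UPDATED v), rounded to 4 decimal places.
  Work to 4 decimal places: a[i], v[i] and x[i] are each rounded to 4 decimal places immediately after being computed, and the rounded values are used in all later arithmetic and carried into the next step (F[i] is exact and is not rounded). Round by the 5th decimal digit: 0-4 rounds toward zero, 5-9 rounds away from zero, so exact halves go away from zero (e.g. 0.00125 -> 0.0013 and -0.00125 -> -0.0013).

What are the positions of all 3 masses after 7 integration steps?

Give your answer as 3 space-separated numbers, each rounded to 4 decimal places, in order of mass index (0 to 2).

Answer: 7.1346 13.7311 19.1346

Derivation:
Step 0: x=[7.0000 14.0000 19.0000] v=[0.0000 0.0000 0.0000]
Step 1: x=[7.1600 13.6800 19.1600] v=[0.8000 -1.6000 0.8000]
Step 2: x=[7.4032 13.1936 19.4032] v=[1.2160 -2.4320 1.2160]
Step 3: x=[7.6129 12.7743 19.6129] v=[1.0483 -2.0966 1.0483]
Step 4: x=[7.6884 12.6233 19.6884] v=[0.3774 -0.7548 0.3774]
Step 5: x=[7.5935 12.8132 19.5935] v=[-0.4747 0.9494 -0.4747]
Step 6: x=[7.3737 13.2528 19.3737] v=[-1.0989 2.1979 -1.0989]
Step 7: x=[7.1346 13.7311 19.1346] v=[-1.1956 2.3913 -1.1956]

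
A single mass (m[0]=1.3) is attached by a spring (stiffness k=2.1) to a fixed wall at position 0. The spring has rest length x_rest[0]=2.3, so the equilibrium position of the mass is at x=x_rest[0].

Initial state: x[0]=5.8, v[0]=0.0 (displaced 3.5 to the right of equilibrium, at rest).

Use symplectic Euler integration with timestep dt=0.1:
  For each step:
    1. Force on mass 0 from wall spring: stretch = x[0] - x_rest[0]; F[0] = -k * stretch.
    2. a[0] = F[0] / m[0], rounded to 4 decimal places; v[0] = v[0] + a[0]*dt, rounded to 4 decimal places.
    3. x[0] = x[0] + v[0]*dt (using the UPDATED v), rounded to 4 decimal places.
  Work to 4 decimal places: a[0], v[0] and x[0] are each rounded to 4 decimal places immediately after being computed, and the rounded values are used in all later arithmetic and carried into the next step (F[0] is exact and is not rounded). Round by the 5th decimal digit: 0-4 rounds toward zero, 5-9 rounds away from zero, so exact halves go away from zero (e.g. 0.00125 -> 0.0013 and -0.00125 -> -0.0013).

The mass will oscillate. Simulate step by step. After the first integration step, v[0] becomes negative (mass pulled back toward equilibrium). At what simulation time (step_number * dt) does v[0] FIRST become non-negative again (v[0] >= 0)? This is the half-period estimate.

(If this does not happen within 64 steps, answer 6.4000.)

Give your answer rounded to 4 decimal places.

Answer: 2.5000

Derivation:
Step 0: x=[5.8000] v=[0.0000]
Step 1: x=[5.7435] v=[-0.5654]
Step 2: x=[5.6313] v=[-1.1217]
Step 3: x=[5.4653] v=[-1.6598]
Step 4: x=[5.2482] v=[-2.1711]
Step 5: x=[4.9835] v=[-2.6474]
Step 6: x=[4.6754] v=[-3.0809]
Step 7: x=[4.3289] v=[-3.4646]
Step 8: x=[3.9497] v=[-3.7924]
Step 9: x=[3.5438] v=[-4.0589]
Step 10: x=[3.1178] v=[-4.2598]
Step 11: x=[2.6786] v=[-4.3919]
Step 12: x=[2.2333] v=[-4.4531]
Step 13: x=[1.7891] v=[-4.4423]
Step 14: x=[1.3531] v=[-4.3598]
Step 15: x=[0.9324] v=[-4.2068]
Step 16: x=[0.5338] v=[-3.9859]
Step 17: x=[0.1637] v=[-3.7006]
Step 18: x=[-0.1719] v=[-3.3555]
Step 19: x=[-0.4675] v=[-2.9562]
Step 20: x=[-0.7184] v=[-2.5091]
Step 21: x=[-0.9206] v=[-2.0215]
Step 22: x=[-1.0707] v=[-1.5013]
Step 23: x=[-1.1664] v=[-0.9568]
Step 24: x=[-1.2061] v=[-0.3968]
Step 25: x=[-1.1891] v=[0.1696]
First v>=0 after going negative at step 25, time=2.5000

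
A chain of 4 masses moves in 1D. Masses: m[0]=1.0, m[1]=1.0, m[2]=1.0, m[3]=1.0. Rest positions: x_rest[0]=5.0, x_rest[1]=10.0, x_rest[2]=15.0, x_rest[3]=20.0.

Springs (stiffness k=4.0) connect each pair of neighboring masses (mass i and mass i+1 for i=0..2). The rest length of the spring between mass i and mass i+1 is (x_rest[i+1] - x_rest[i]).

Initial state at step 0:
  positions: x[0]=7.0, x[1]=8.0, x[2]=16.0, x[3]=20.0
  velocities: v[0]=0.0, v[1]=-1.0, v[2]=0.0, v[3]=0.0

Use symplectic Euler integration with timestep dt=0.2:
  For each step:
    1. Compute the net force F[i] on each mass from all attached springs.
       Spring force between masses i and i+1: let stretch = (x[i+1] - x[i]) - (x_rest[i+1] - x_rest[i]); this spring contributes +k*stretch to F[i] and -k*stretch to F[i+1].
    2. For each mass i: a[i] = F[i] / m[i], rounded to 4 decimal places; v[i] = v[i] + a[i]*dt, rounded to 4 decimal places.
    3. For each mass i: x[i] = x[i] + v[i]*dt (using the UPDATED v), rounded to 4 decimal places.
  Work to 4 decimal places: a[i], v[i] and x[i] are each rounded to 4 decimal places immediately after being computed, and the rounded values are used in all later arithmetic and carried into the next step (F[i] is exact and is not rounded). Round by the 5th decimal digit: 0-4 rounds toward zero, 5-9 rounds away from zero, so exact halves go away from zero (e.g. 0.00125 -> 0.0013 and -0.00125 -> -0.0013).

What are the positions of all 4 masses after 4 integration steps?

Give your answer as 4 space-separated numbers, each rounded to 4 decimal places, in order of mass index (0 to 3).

Step 0: x=[7.0000 8.0000 16.0000 20.0000] v=[0.0000 -1.0000 0.0000 0.0000]
Step 1: x=[6.3600 8.9200 15.3600 20.1600] v=[-3.2000 4.6000 -3.2000 0.8000]
Step 2: x=[5.3296 10.4608 14.4576 20.3520] v=[-5.1520 7.7040 -4.5120 0.9600]
Step 3: x=[4.3202 11.8201 13.8588 20.4009] v=[-5.0470 6.7965 -2.9939 0.2445]
Step 4: x=[3.7108 12.3056 13.9806 20.2031] v=[-3.0471 2.4275 0.6088 -0.9892]

Answer: 3.7108 12.3056 13.9806 20.2031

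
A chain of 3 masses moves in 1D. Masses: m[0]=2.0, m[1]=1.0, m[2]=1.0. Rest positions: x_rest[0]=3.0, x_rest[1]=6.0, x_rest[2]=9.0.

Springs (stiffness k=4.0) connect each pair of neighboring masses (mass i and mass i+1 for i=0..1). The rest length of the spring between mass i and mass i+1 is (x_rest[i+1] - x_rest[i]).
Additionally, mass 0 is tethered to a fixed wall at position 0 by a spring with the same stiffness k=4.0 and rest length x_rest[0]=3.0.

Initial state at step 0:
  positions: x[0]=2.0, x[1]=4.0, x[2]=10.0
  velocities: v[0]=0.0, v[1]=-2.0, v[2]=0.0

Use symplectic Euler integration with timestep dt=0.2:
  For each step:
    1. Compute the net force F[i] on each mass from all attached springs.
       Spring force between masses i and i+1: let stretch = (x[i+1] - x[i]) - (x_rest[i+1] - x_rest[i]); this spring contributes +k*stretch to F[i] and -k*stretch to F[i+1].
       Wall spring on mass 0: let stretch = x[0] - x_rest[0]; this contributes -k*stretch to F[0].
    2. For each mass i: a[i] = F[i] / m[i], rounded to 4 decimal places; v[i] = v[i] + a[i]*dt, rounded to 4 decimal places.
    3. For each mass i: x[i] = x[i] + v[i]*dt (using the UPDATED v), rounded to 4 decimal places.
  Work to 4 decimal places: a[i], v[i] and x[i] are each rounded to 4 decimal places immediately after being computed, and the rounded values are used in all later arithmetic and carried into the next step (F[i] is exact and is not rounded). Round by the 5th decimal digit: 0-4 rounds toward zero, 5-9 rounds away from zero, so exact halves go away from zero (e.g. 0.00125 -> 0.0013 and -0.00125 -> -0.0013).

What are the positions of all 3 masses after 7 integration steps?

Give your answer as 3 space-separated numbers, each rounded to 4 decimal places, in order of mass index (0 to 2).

Answer: 3.5295 4.9523 7.0198

Derivation:
Step 0: x=[2.0000 4.0000 10.0000] v=[0.0000 -2.0000 0.0000]
Step 1: x=[2.0000 4.2400 9.5200] v=[0.0000 1.2000 -2.4000]
Step 2: x=[2.0192 4.9664 8.6752] v=[0.0960 3.6320 -4.2240]
Step 3: x=[2.1126 5.8147 7.7170] v=[0.4672 4.2413 -4.7910]
Step 4: x=[2.3332 6.3750 6.9344] v=[1.1030 2.8015 -3.9128]
Step 5: x=[2.6905 6.3781 6.5423] v=[1.7864 0.0156 -1.9603]
Step 6: x=[3.1275 5.8175 6.6040] v=[2.1852 -2.8031 0.3083]
Step 7: x=[3.5295 4.9523 7.0198] v=[2.0102 -4.3259 2.0791]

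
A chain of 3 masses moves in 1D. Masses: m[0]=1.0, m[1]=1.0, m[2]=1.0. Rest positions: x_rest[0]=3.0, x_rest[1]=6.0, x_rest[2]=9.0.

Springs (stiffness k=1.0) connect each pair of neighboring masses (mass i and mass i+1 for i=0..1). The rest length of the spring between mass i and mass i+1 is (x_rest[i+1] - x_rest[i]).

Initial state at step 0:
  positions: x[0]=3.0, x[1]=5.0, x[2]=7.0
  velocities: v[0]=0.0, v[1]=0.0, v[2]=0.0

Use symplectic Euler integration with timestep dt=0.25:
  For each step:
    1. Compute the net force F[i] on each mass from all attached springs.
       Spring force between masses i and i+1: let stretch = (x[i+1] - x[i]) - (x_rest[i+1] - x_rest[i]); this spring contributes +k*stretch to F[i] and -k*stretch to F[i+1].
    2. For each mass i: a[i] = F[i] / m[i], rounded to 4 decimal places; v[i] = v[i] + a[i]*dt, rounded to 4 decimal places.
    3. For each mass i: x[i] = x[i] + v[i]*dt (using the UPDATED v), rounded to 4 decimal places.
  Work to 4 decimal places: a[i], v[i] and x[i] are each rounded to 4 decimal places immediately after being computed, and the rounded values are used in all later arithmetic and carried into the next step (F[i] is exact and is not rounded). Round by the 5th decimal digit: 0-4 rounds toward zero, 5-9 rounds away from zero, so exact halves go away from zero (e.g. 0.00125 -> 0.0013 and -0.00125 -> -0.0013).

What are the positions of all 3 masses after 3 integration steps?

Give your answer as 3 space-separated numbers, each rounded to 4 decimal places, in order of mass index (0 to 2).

Answer: 2.6443 5.0000 7.3557

Derivation:
Step 0: x=[3.0000 5.0000 7.0000] v=[0.0000 0.0000 0.0000]
Step 1: x=[2.9375 5.0000 7.0625] v=[-0.2500 0.0000 0.2500]
Step 2: x=[2.8164 5.0000 7.1836] v=[-0.4844 0.0000 0.4844]
Step 3: x=[2.6443 5.0000 7.3557] v=[-0.6885 0.0000 0.6885]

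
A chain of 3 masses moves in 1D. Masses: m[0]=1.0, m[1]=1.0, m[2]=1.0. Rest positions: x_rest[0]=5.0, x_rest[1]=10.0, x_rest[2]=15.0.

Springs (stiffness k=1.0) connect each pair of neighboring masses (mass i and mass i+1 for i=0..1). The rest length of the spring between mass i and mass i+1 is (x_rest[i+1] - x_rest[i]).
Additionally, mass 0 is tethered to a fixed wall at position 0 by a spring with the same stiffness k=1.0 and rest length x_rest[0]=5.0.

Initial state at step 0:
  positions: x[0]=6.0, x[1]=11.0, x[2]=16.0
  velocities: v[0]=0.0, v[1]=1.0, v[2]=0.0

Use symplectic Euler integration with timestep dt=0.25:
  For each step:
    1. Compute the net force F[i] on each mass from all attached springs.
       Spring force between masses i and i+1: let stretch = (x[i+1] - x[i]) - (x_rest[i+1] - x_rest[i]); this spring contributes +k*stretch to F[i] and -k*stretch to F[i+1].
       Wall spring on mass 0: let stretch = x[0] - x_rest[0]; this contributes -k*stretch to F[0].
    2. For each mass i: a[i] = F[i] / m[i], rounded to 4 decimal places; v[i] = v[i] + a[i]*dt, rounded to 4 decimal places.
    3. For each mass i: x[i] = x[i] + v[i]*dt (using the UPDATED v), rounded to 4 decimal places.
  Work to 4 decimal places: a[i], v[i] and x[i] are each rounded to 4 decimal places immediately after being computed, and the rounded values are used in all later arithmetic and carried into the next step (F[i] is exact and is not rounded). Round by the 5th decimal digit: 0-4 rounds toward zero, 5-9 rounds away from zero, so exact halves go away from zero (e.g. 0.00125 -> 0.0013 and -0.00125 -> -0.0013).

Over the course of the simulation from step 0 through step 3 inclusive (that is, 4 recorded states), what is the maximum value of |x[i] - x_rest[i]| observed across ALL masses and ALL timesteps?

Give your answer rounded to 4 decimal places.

Answer: 1.6124

Derivation:
Step 0: x=[6.0000 11.0000 16.0000] v=[0.0000 1.0000 0.0000]
Step 1: x=[5.9375 11.2500 16.0000] v=[-0.2500 1.0000 0.0000]
Step 2: x=[5.8359 11.4649 16.0156] v=[-0.4063 0.8594 0.0625]
Step 3: x=[5.7214 11.6124 16.0593] v=[-0.4580 0.5898 0.1748]
Max displacement = 1.6124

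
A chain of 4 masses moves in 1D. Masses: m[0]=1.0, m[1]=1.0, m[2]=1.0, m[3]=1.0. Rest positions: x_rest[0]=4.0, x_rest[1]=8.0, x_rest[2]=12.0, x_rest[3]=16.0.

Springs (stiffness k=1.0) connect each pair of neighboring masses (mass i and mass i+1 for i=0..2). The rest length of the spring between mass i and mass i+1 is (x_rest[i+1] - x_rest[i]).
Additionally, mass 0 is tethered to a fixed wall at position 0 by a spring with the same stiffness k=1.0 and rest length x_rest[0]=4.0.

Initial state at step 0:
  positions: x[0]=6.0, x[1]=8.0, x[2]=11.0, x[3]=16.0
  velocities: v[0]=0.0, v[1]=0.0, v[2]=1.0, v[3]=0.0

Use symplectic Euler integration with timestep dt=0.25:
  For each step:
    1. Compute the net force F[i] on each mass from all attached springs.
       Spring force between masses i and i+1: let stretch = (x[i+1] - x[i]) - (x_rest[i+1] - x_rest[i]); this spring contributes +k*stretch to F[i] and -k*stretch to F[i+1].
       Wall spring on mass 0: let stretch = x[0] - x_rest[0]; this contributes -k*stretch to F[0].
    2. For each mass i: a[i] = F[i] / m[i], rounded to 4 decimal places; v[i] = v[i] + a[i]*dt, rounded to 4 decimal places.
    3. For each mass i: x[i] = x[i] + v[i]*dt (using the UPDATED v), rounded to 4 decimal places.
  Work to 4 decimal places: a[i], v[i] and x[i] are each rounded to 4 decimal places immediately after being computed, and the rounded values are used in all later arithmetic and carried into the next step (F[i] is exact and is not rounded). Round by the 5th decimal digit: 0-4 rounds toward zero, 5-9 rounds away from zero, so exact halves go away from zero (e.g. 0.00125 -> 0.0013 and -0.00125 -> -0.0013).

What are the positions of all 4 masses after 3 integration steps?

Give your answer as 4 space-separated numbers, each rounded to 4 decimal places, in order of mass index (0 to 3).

Step 0: x=[6.0000 8.0000 11.0000 16.0000] v=[0.0000 0.0000 1.0000 0.0000]
Step 1: x=[5.7500 8.0625 11.3750 15.9375] v=[-1.0000 0.2500 1.5000 -0.2500]
Step 2: x=[5.2852 8.1875 11.8281 15.8399] v=[-1.8594 0.5000 1.8125 -0.3906]
Step 3: x=[4.6714 8.3587 12.3044 15.7415] v=[-2.4551 0.6846 1.9053 -0.3936]

Answer: 4.6714 8.3587 12.3044 15.7415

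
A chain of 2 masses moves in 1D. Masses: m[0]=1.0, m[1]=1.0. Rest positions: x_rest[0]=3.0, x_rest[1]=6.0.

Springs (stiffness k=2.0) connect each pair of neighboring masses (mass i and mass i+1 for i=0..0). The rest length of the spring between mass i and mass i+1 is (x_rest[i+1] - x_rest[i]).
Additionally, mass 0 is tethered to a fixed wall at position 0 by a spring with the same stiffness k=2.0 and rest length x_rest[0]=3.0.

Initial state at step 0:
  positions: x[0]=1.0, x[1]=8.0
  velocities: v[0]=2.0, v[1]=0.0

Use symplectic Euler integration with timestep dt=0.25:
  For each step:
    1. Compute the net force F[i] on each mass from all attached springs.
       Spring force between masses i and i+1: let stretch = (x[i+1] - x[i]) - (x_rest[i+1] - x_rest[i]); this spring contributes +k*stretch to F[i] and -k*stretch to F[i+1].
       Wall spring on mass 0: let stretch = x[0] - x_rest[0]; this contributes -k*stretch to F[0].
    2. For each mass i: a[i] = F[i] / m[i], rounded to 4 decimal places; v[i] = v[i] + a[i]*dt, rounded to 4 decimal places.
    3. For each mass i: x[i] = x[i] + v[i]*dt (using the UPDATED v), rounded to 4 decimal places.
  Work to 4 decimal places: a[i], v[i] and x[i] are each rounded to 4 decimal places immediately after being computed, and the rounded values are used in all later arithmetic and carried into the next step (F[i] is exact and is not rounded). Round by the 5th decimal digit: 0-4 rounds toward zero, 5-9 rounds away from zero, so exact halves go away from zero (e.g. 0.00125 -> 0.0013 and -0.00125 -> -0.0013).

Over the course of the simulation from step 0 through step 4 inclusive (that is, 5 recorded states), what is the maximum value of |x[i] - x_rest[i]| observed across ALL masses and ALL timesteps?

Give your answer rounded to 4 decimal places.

Step 0: x=[1.0000 8.0000] v=[2.0000 0.0000]
Step 1: x=[2.2500 7.5000] v=[5.0000 -2.0000]
Step 2: x=[3.8750 6.7188] v=[6.5000 -3.1250]
Step 3: x=[5.3711 5.9571] v=[5.9844 -3.0469]
Step 4: x=[6.2691 5.4971] v=[3.5919 -1.8399]
Max displacement = 3.2691

Answer: 3.2691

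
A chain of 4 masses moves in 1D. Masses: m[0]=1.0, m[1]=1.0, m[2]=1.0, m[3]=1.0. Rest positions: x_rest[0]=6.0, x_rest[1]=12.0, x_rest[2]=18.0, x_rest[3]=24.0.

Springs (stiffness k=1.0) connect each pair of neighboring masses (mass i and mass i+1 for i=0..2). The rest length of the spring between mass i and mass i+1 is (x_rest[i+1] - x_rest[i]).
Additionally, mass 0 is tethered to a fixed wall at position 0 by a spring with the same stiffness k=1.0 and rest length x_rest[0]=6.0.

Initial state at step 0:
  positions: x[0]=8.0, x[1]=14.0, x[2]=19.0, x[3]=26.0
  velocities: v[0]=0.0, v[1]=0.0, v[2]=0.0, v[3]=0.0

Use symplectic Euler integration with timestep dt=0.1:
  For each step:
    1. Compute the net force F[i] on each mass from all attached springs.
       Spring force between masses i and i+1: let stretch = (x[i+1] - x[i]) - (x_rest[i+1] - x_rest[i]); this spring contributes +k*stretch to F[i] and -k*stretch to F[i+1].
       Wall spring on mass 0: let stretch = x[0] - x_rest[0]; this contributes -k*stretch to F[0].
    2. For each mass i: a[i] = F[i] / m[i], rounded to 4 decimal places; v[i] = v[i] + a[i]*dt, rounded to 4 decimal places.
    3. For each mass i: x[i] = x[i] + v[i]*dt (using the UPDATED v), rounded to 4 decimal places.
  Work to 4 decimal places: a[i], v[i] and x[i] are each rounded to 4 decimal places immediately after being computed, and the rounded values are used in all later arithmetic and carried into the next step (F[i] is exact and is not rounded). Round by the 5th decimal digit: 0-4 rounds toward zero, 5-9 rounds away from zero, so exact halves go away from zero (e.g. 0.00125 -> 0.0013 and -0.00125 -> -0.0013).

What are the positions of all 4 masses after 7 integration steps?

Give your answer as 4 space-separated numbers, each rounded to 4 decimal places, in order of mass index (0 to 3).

Step 0: x=[8.0000 14.0000 19.0000 26.0000] v=[0.0000 0.0000 0.0000 0.0000]
Step 1: x=[7.9800 13.9900 19.0200 25.9900] v=[-0.2000 -0.1000 0.2000 -0.1000]
Step 2: x=[7.9403 13.9702 19.0594 25.9703] v=[-0.3970 -0.1980 0.3940 -0.1970]
Step 3: x=[7.8815 13.9410 19.1170 25.9415] v=[-0.5880 -0.2921 0.5762 -0.2881]
Step 4: x=[7.8045 13.9030 19.1911 25.9044] v=[-0.7702 -0.3805 0.7411 -0.3706]
Step 5: x=[7.7104 13.8569 19.2795 25.8602] v=[-0.9408 -0.4615 0.8836 -0.4419]
Step 6: x=[7.6007 13.8035 19.3794 25.8102] v=[-1.0972 -0.5339 0.9994 -0.5000]
Step 7: x=[7.4770 13.7438 19.4879 25.7559] v=[-1.2370 -0.5966 1.0849 -0.5431]

Answer: 7.4770 13.7438 19.4879 25.7559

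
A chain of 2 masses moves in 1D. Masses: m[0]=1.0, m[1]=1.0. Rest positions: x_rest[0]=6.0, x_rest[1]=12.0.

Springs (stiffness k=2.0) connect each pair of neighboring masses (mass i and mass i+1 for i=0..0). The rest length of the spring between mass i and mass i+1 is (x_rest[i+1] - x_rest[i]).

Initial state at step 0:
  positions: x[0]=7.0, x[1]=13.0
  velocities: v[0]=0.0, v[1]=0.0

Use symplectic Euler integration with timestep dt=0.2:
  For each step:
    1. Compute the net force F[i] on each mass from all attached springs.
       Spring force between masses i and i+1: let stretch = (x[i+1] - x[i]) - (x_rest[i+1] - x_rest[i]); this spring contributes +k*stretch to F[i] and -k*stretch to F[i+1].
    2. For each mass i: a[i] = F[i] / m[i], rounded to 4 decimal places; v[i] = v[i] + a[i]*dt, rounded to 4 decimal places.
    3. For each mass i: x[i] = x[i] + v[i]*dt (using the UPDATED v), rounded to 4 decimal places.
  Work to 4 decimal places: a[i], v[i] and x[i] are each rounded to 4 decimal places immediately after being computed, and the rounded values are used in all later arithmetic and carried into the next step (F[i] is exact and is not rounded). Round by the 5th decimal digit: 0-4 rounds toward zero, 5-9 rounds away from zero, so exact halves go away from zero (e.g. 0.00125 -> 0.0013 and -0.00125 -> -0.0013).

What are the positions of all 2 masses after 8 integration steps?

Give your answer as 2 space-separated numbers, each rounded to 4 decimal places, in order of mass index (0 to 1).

Answer: 7.0000 13.0000

Derivation:
Step 0: x=[7.0000 13.0000] v=[0.0000 0.0000]
Step 1: x=[7.0000 13.0000] v=[0.0000 0.0000]
Step 2: x=[7.0000 13.0000] v=[0.0000 0.0000]
Step 3: x=[7.0000 13.0000] v=[0.0000 0.0000]
Step 4: x=[7.0000 13.0000] v=[0.0000 0.0000]
Step 5: x=[7.0000 13.0000] v=[0.0000 0.0000]
Step 6: x=[7.0000 13.0000] v=[0.0000 0.0000]
Step 7: x=[7.0000 13.0000] v=[0.0000 0.0000]
Step 8: x=[7.0000 13.0000] v=[0.0000 0.0000]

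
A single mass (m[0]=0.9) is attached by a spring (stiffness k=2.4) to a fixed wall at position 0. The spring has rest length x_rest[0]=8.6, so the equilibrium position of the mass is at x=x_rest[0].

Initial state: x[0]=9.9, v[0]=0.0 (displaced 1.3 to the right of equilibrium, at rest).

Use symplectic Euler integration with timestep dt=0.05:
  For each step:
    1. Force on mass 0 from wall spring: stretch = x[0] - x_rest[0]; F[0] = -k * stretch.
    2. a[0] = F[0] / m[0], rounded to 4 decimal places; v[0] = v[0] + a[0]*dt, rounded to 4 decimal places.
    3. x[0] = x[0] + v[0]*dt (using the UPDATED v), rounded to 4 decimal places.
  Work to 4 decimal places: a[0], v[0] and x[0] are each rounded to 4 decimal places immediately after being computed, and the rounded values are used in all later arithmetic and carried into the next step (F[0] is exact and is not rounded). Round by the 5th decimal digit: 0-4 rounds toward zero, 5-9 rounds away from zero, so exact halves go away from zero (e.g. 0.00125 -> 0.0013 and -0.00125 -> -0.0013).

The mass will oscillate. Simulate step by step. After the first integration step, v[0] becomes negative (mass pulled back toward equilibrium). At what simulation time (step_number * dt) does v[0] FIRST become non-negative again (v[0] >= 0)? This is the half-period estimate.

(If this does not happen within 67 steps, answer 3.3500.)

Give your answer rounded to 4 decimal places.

Step 0: x=[9.9000] v=[0.0000]
Step 1: x=[9.8913] v=[-0.1733]
Step 2: x=[9.8740] v=[-0.3455]
Step 3: x=[9.8482] v=[-0.5154]
Step 4: x=[9.8141] v=[-0.6818]
Step 5: x=[9.7719] v=[-0.8437]
Step 6: x=[9.7219] v=[-1.0000]
Step 7: x=[9.6644] v=[-1.1496]
Step 8: x=[9.5998] v=[-1.2915]
Step 9: x=[9.5286] v=[-1.4248]
Step 10: x=[9.4512] v=[-1.5486]
Step 11: x=[9.3681] v=[-1.6621]
Step 12: x=[9.2799] v=[-1.7645]
Step 13: x=[9.1871] v=[-1.8552]
Step 14: x=[9.0904] v=[-1.9335]
Step 15: x=[8.9905] v=[-1.9989]
Step 16: x=[8.8880] v=[-2.0510]
Step 17: x=[8.7835] v=[-2.0894]
Step 18: x=[8.6778] v=[-2.1139]
Step 19: x=[8.5716] v=[-2.1243]
Step 20: x=[8.4656] v=[-2.1205]
Step 21: x=[8.3605] v=[-2.1026]
Step 22: x=[8.2570] v=[-2.0707]
Step 23: x=[8.1558] v=[-2.0250]
Step 24: x=[8.0575] v=[-1.9658]
Step 25: x=[7.9628] v=[-1.8935]
Step 26: x=[7.8724] v=[-1.8085]
Step 27: x=[7.7868] v=[-1.7115]
Step 28: x=[7.7066] v=[-1.6031]
Step 29: x=[7.6324] v=[-1.4840]
Step 30: x=[7.5647] v=[-1.3550]
Step 31: x=[7.5039] v=[-1.2170]
Step 32: x=[7.4504] v=[-1.0709]
Step 33: x=[7.4045] v=[-0.9176]
Step 34: x=[7.3666] v=[-0.7582]
Step 35: x=[7.3369] v=[-0.5937]
Step 36: x=[7.3156] v=[-0.4253]
Step 37: x=[7.3029] v=[-0.2540]
Step 38: x=[7.2988] v=[-0.0811]
Step 39: x=[7.3034] v=[0.0924]
First v>=0 after going negative at step 39, time=1.9500

Answer: 1.9500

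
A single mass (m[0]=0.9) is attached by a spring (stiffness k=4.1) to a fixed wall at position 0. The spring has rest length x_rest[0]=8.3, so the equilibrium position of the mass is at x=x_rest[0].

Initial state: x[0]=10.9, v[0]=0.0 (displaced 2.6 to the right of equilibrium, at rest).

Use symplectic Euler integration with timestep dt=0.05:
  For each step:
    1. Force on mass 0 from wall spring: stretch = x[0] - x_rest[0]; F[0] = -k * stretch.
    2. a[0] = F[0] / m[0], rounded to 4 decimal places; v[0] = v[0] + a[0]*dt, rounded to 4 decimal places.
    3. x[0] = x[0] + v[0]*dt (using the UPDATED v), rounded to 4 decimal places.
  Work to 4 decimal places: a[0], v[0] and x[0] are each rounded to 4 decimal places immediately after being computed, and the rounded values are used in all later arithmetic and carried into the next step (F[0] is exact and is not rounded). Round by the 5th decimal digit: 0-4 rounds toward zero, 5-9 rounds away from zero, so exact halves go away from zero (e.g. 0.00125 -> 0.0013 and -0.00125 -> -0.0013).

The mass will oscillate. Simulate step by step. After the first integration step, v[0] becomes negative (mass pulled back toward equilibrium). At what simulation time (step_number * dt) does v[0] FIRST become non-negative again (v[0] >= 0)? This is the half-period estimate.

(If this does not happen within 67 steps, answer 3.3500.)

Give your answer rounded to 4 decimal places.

Step 0: x=[10.9000] v=[0.0000]
Step 1: x=[10.8704] v=[-0.5922]
Step 2: x=[10.8115] v=[-1.1777]
Step 3: x=[10.7240] v=[-1.7498]
Step 4: x=[10.6089] v=[-2.3019]
Step 5: x=[10.4675] v=[-2.8278]
Step 6: x=[10.3014] v=[-3.3215]
Step 7: x=[10.1125] v=[-3.7774]
Step 8: x=[9.9030] v=[-4.1902]
Step 9: x=[9.6752] v=[-4.5553]
Step 10: x=[9.4318] v=[-4.8685]
Step 11: x=[9.1755] v=[-5.1263]
Step 12: x=[8.9092] v=[-5.3257]
Step 13: x=[8.6360] v=[-5.4645]
Step 14: x=[8.3590] v=[-5.5410]
Step 15: x=[8.0813] v=[-5.5544]
Step 16: x=[7.8061] v=[-5.5046]
Step 17: x=[7.5365] v=[-5.3921]
Step 18: x=[7.2756] v=[-5.2182]
Step 19: x=[7.0264] v=[-4.9849]
Step 20: x=[6.7917] v=[-4.6948]
Step 21: x=[6.5741] v=[-4.3512]
Step 22: x=[6.3762] v=[-3.9581]
Step 23: x=[6.2002] v=[-3.5199]
Step 24: x=[6.0481] v=[-3.0416]
Step 25: x=[5.9217] v=[-2.5287]
Step 26: x=[5.8224] v=[-1.9870]
Step 27: x=[5.7513] v=[-1.4227]
Step 28: x=[5.7092] v=[-0.8422]
Step 29: x=[5.6966] v=[-0.2521]
Step 30: x=[5.7136] v=[0.3409]
First v>=0 after going negative at step 30, time=1.5000

Answer: 1.5000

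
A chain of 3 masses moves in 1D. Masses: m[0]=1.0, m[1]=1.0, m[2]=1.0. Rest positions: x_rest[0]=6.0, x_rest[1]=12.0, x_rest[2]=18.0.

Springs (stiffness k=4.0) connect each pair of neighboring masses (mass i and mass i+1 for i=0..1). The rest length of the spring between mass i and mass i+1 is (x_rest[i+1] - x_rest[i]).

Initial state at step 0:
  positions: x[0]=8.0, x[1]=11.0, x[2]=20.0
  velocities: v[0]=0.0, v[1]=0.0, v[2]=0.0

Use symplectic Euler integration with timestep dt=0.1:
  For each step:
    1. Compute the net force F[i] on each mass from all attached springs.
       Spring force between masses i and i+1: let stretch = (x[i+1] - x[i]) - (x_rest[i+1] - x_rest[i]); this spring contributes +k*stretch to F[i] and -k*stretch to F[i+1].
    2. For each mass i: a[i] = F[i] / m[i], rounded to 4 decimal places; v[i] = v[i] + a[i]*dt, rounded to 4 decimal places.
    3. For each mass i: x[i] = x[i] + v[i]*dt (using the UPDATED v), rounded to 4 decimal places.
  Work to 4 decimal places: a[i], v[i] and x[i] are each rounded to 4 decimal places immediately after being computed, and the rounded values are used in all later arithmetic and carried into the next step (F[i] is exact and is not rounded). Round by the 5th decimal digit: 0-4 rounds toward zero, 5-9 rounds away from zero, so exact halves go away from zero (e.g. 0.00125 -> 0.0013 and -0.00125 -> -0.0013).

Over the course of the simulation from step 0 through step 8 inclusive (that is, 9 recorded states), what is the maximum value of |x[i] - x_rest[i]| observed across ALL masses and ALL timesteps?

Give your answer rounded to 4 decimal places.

Step 0: x=[8.0000 11.0000 20.0000] v=[0.0000 0.0000 0.0000]
Step 1: x=[7.8800 11.2400 19.8800] v=[-1.2000 2.4000 -1.2000]
Step 2: x=[7.6544 11.6912 19.6544] v=[-2.2560 4.5120 -2.2560]
Step 3: x=[7.3503 12.2995 19.3503] v=[-3.0413 6.0826 -3.0413]
Step 4: x=[7.0041 12.9918 19.0041] v=[-3.4616 6.9232 -3.4616]
Step 5: x=[6.6575 13.6851 18.6575] v=[-3.4665 6.9330 -3.4665]
Step 6: x=[6.3520 14.2962 18.3520] v=[-3.0555 6.1109 -3.0555]
Step 7: x=[6.1242 14.7518 18.1242] v=[-2.2778 4.5555 -2.2778]
Step 8: x=[6.0015 14.9971 18.0015] v=[-1.2268 2.4534 -1.2268]
Max displacement = 2.9971

Answer: 2.9971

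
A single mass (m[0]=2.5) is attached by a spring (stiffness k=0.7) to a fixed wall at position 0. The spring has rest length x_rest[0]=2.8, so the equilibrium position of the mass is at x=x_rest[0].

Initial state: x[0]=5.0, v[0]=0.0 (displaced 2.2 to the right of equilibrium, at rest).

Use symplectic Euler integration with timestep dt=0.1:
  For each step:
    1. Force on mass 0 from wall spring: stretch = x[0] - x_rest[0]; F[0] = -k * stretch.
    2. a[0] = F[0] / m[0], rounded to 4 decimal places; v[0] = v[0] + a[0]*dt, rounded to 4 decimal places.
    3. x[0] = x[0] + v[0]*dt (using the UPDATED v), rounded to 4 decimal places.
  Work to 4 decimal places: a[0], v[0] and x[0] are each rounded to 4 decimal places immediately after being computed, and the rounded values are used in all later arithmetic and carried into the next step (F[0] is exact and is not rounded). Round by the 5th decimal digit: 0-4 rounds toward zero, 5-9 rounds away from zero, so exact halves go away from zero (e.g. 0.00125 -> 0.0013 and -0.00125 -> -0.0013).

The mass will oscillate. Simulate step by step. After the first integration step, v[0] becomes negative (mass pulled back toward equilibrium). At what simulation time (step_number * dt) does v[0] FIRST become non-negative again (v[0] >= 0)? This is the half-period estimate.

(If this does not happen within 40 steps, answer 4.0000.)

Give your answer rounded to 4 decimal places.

Step 0: x=[5.0000] v=[0.0000]
Step 1: x=[4.9938] v=[-0.0616]
Step 2: x=[4.9815] v=[-0.1230]
Step 3: x=[4.9631] v=[-0.1841]
Step 4: x=[4.9386] v=[-0.2447]
Step 5: x=[4.9081] v=[-0.3046]
Step 6: x=[4.8717] v=[-0.3636]
Step 7: x=[4.8295] v=[-0.4216]
Step 8: x=[4.7817] v=[-0.4784]
Step 9: x=[4.7283] v=[-0.5339]
Step 10: x=[4.6695] v=[-0.5879]
Step 11: x=[4.6055] v=[-0.6403]
Step 12: x=[4.5364] v=[-0.6909]
Step 13: x=[4.4625] v=[-0.7395]
Step 14: x=[4.3839] v=[-0.7861]
Step 15: x=[4.3009] v=[-0.8305]
Step 16: x=[4.2137] v=[-0.8725]
Step 17: x=[4.1225] v=[-0.9121]
Step 18: x=[4.0276] v=[-0.9491]
Step 19: x=[3.9293] v=[-0.9835]
Step 20: x=[3.8278] v=[-1.0151]
Step 21: x=[3.7234] v=[-1.0439]
Step 22: x=[3.6164] v=[-1.0698]
Step 23: x=[3.5071] v=[-1.0927]
Step 24: x=[3.3959] v=[-1.1125]
Step 25: x=[3.2830] v=[-1.1292]
Step 26: x=[3.1687] v=[-1.1427]
Step 27: x=[3.0534] v=[-1.1530]
Step 28: x=[2.9374] v=[-1.1601]
Step 29: x=[2.8210] v=[-1.1640]
Step 30: x=[2.7045] v=[-1.1646]
Step 31: x=[2.5883] v=[-1.1619]
Step 32: x=[2.4727] v=[-1.1560]
Step 33: x=[2.3580] v=[-1.1468]
Step 34: x=[2.2446] v=[-1.1344]
Step 35: x=[2.1327] v=[-1.1189]
Step 36: x=[2.0227] v=[-1.1002]
Step 37: x=[1.9149] v=[-1.0784]
Step 38: x=[1.8095] v=[-1.0536]
Step 39: x=[1.7069] v=[-1.0259]
Step 40: x=[1.6074] v=[-0.9953]
v[0] did not become non-negative within 40 steps; using fallback time=4.0000

Answer: 4.0000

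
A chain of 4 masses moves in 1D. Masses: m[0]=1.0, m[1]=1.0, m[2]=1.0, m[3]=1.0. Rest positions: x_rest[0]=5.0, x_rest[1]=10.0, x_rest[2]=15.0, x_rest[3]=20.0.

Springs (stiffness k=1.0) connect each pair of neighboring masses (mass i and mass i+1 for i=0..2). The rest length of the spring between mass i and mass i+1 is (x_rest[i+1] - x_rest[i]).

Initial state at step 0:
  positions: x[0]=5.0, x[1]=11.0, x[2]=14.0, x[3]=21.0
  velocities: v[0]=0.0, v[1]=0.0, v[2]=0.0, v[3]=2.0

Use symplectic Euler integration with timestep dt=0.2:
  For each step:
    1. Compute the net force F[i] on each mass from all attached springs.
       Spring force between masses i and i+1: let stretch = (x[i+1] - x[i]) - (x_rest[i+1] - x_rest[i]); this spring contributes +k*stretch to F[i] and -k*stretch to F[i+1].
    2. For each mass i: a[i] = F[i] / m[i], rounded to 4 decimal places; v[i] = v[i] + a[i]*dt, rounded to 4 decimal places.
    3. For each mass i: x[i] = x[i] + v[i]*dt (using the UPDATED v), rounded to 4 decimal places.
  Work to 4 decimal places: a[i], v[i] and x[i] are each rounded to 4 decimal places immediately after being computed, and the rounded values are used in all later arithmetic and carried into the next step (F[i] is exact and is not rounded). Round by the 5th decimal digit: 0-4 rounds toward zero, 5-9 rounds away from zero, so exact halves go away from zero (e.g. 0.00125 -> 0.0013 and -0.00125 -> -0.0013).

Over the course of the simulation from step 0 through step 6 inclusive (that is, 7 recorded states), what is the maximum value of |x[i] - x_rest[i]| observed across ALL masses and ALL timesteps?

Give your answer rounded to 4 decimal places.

Answer: 1.8092

Derivation:
Step 0: x=[5.0000 11.0000 14.0000 21.0000] v=[0.0000 0.0000 0.0000 2.0000]
Step 1: x=[5.0400 10.8800 14.1600 21.3200] v=[0.2000 -0.6000 0.8000 1.6000]
Step 2: x=[5.1136 10.6576 14.4752 21.5536] v=[0.3680 -1.1120 1.5760 1.1680]
Step 3: x=[5.2090 10.3661 14.9208 21.7041] v=[0.4768 -1.4573 2.2282 0.7523]
Step 4: x=[5.3106 10.0505 15.4556 21.7832] v=[0.5082 -1.5778 2.6739 0.3956]
Step 5: x=[5.4018 9.7615 16.0273 21.8092] v=[0.4562 -1.4448 2.8584 0.1301]
Step 6: x=[5.4674 9.5488 16.5796 21.8039] v=[0.3281 -1.0636 2.7616 -0.0263]
Max displacement = 1.8092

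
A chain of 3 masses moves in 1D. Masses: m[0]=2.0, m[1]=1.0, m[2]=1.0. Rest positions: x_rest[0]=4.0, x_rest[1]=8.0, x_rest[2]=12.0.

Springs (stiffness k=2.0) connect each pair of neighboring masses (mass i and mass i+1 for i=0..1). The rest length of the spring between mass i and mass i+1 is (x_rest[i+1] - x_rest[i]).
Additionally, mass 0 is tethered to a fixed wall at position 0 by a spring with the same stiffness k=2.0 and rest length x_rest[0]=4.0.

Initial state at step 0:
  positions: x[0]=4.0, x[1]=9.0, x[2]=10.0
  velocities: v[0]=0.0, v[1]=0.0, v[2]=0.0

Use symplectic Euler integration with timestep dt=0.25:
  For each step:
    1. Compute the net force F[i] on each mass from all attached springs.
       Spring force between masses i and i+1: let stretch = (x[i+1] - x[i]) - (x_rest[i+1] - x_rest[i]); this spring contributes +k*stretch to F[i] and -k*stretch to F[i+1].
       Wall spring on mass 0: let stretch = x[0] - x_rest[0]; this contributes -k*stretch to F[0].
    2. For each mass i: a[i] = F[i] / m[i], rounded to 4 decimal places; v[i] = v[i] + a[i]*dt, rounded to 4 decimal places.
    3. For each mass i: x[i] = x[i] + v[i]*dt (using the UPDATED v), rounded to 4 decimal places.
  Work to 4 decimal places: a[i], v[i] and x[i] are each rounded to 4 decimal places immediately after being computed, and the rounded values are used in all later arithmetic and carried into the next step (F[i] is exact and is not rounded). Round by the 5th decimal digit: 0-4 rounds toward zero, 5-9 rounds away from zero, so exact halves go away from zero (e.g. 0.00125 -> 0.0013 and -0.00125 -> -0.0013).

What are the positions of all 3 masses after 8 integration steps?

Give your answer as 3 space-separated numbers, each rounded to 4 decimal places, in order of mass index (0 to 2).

Answer: 3.0792 8.4752 12.1758

Derivation:
Step 0: x=[4.0000 9.0000 10.0000] v=[0.0000 0.0000 0.0000]
Step 1: x=[4.0625 8.5000 10.3750] v=[0.2500 -2.0000 1.5000]
Step 2: x=[4.1485 7.6797 11.0156] v=[0.3438 -3.2813 2.5625]
Step 3: x=[4.1959 6.8350 11.7393] v=[0.1895 -3.3790 2.8946]
Step 4: x=[4.1460 6.2734 12.3499] v=[-0.1997 -2.2464 2.4425]
Step 5: x=[3.9699 6.2054 12.7010] v=[-0.7044 -0.2719 1.4043]
Step 6: x=[3.6854 6.6700 12.7401] v=[-1.1380 1.8582 0.1565]
Step 7: x=[3.3571 7.5203 12.5205] v=[-1.3132 3.4010 -0.8786]
Step 8: x=[3.0792 8.4752 12.1758] v=[-1.1117 3.8195 -1.3787]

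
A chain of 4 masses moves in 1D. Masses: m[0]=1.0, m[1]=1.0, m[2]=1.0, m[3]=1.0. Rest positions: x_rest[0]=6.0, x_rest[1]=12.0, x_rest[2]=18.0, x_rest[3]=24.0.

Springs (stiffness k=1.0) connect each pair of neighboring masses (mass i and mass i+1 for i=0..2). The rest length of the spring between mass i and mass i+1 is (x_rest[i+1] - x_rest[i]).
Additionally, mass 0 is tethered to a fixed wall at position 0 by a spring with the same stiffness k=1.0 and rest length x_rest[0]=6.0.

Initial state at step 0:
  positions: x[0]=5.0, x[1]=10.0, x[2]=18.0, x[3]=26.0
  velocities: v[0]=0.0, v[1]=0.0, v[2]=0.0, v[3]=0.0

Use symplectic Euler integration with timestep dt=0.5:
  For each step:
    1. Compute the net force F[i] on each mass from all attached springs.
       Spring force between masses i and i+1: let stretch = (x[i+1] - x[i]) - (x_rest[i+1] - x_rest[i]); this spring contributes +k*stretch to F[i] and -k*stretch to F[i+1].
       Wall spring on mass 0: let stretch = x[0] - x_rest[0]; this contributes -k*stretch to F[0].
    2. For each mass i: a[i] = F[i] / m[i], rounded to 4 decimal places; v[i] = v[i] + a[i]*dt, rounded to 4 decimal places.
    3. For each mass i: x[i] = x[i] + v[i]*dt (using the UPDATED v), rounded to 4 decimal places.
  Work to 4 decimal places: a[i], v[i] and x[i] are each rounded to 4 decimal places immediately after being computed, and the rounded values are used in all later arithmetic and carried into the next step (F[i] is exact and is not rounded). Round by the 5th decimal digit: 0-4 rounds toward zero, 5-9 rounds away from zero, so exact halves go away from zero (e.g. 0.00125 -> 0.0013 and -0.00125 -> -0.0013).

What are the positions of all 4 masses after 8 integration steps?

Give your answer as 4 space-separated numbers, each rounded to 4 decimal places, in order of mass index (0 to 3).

Step 0: x=[5.0000 10.0000 18.0000 26.0000] v=[0.0000 0.0000 0.0000 0.0000]
Step 1: x=[5.0000 10.7500 18.0000 25.5000] v=[0.0000 1.5000 0.0000 -1.0000]
Step 2: x=[5.1875 11.8750 18.0625 24.6250] v=[0.3750 2.2500 0.1250 -1.7500]
Step 3: x=[5.7500 12.8750 18.2188 23.6094] v=[1.1250 2.0000 0.3125 -2.0313]
Step 4: x=[6.6563 13.4297 18.3868 22.7461] v=[1.8125 1.1094 0.3359 -1.7266]
Step 5: x=[7.5919 13.5304 18.4053 22.2930] v=[1.8711 0.2013 0.0370 -0.9063]
Step 6: x=[8.1141 13.3652 18.1770 22.3680] v=[1.0444 -0.3305 -0.4566 0.1499]
Step 7: x=[7.9206 13.0901 17.7935 22.8952] v=[-0.3871 -0.5502 -0.7670 1.0544]
Step 8: x=[7.0393 12.6985 17.5096 23.6470] v=[-1.7627 -0.7833 -0.5679 1.5036]

Answer: 7.0393 12.6985 17.5096 23.6470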